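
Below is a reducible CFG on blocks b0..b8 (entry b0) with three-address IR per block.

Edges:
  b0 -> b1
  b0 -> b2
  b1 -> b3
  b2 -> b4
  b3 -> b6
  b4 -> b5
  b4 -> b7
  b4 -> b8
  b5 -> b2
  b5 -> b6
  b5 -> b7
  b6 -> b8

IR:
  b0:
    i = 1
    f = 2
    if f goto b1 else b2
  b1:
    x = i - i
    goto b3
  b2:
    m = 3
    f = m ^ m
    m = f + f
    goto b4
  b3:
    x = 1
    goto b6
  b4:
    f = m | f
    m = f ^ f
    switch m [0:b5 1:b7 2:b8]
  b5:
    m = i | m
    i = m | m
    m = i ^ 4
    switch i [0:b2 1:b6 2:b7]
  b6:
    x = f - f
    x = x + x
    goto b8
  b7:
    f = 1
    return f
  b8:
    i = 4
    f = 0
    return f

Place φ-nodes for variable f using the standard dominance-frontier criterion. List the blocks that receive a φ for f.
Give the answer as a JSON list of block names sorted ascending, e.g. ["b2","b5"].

idom tree: b1←b0 b2←b0 b3←b1 b4←b2 b5←b4 b6←b0 b7←b4 b8←b0
Dom at joins:
  b2: preds {b0,b5}: {b0} ∩ {b0,b2,b4,b5} = {b0}; idom=b0
  b6: preds {b3,b5}: {b0,b1,b3} ∩ {b0,b2,b4,b5} = {b0}; idom=b0
  b7: preds {b4,b5}: {b0,b2,b4} ∩ {b0,b2,b4,b5} = {b0,b2,b4}; idom=b4
  b8: preds {b4,b6}: {b0,b2,b4} ∩ {b0,b6} = {b0}; idom=b0

DF derivation:
  join b2 pred b0: · stop@b0
  join b2 pred b5: b5→b4→b2 stop@b0
  join b6 pred b3: b3→b1 stop@b0
  join b6 pred b5: b5→b4→b2 stop@b0
  join b7 pred b4: · stop@b4
  join b7 pred b5: b5 stop@b4
  join b8 pred b4: b4→b2 stop@b0
  join b8 pred b6: b6 stop@b0
  DF(b0)=∅
  DF(b1)={b6}
  DF(b2)={b2,b6,b8}
  DF(b3)={b6}
  DF(b4)={b2,b6,b8}
  DF(b5)={b2,b6,b7}
  DF(b6)={b8}
  DF(b7)=∅
  DF(b8)=∅

φ for f: defs {b0,b2,b4,b7,b8}
  DF⁺ = {b2,b6,b8}

Answer: ["b2", "b6", "b8"]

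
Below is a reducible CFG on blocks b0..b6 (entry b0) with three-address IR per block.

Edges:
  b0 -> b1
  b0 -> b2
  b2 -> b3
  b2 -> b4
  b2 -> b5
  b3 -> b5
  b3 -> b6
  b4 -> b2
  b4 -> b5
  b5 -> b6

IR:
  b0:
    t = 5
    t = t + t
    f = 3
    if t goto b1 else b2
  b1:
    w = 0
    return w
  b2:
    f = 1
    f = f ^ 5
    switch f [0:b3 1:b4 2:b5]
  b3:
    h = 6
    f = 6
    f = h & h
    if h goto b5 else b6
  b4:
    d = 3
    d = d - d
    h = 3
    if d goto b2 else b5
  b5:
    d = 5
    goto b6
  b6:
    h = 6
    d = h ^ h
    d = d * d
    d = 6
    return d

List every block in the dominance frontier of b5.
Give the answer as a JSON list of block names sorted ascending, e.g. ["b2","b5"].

Answer: ["b6"]

Derivation:
idom tree: b1←b0 b2←b0 b3←b2 b4←b2 b5←b2 b6←b2
Dom at joins:
  b2: preds {b0,b4}: {b0} ∩ {b0,b2,b4} = {b0}; idom=b0
  b5: preds {b2,b3,b4}: {b0,b2} ∩ {b0,b2,b3} ∩ {b0,b2,b4} = {b0,b2}; idom=b2
  b6: preds {b3,b5}: {b0,b2,b3} ∩ {b0,b2,b5} = {b0,b2}; idom=b2

DF derivation:
  join b2 pred b0: · stop@b0
  join b2 pred b4: b4→b2 stop@b0
  join b5 pred b2: · stop@b2
  join b5 pred b3: b3 stop@b2
  join b5 pred b4: b4 stop@b2
  join b6 pred b3: b3 stop@b2
  join b6 pred b5: b5 stop@b2
  b0 → ∅
  b1 → ∅
  b2 → {b2}
  b3 → {b5,b6}
  b4 → {b2,b5}
  b5 → {b6}
  b6 → ∅

DF(b5) = ["b6"]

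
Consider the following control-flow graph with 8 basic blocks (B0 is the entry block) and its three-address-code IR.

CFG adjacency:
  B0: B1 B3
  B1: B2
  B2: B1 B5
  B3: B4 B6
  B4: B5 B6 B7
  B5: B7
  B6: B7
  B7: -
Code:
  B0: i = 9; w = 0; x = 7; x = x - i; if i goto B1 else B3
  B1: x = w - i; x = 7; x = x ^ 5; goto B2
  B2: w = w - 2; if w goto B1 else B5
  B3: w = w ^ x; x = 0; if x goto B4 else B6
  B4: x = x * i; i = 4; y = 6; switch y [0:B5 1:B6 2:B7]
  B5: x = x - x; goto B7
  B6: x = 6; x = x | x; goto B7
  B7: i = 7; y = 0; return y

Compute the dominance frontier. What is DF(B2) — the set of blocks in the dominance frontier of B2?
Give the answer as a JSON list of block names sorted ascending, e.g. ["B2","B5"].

idom tree: B1←B0 B2←B1 B3←B0 B4←B3 B5←B0 B6←B3 B7←B0
Dom∩ at merges:
  B1: preds {B0,B2}: {B0} ∩ {B0,B1,B2} = {B0}; idom=B0
  B5: preds {B2,B4}: {B0,B1,B2} ∩ {B0,B3,B4} = {B0}; idom=B0
  B6: preds {B3,B4}: {B0,B3} ∩ {B0,B3,B4} = {B0,B3}; idom=B3
  B7: preds {B4,B5,B6}: {B0,B3,B4} ∩ {B0,B5} ∩ {B0,B3,B6} = {B0}; idom=B0

DF walk-up:
  join B1 pred B0: · stop@B0
  join B1 pred B2: B2→B1 stop@B0
  join B5 pred B2: B2→B1 stop@B0
  join B5 pred B4: B4→B3 stop@B0
  join B6 pred B3: · stop@B3
  join B6 pred B4: B4 stop@B3
  join B7 pred B4: B4→B3 stop@B0
  join B7 pred B5: B5 stop@B0
  join B7 pred B6: B6→B3 stop@B0
  B0: DF=∅
  B1: DF={B1,B5}
  B2: DF={B1,B5}
  B3: DF={B5,B7}
  B4: DF={B5,B6,B7}
  B5: DF={B7}
  B6: DF={B7}
  B7: DF=∅

DF(B2) = ["B1", "B5"]

Answer: ["B1", "B5"]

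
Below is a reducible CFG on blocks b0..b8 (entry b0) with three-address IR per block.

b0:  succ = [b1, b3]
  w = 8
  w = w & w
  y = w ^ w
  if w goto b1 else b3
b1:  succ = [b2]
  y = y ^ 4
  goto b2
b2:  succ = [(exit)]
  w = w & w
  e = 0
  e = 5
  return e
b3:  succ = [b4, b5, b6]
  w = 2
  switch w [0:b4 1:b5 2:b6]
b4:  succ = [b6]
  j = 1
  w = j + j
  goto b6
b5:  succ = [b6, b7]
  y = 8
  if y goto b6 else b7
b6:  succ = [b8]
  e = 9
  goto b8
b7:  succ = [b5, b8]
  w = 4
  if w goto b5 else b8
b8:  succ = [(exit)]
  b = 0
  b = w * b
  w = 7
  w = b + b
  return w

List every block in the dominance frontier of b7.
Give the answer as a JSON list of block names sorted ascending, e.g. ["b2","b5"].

Answer: ["b5", "b8"]

Analysis:
idom tree: b1←b0 b2←b1 b3←b0 b4←b3 b5←b3 b6←b3 b7←b5 b8←b3
Dom at joins:
  b5: preds {b3,b7}: {b0,b3} ∩ {b0,b3,b5,b7} = {b0,b3}; idom=b3
  b6: preds {b3,b4,b5}: {b0,b3} ∩ {b0,b3,b4} ∩ {b0,b3,b5} = {b0,b3}; idom=b3
  b8: preds {b6,b7}: {b0,b3,b6} ∩ {b0,b3,b5,b7} = {b0,b3}; idom=b3

DF walk-up:
  join b5 pred b3: · stop@b3
  join b5 pred b7: b7→b5 stop@b3
  join b6 pred b3: · stop@b3
  join b6 pred b4: b4 stop@b3
  join b6 pred b5: b5 stop@b3
  join b8 pred b6: b6 stop@b3
  join b8 pred b7: b7→b5 stop@b3
  DF(b0)=∅
  DF(b1)=∅
  DF(b2)=∅
  DF(b3)=∅
  DF(b4)={b6}
  DF(b5)={b5,b6,b8}
  DF(b6)={b8}
  DF(b7)={b5,b8}
  DF(b8)=∅

DF(b7) = ["b5", "b8"]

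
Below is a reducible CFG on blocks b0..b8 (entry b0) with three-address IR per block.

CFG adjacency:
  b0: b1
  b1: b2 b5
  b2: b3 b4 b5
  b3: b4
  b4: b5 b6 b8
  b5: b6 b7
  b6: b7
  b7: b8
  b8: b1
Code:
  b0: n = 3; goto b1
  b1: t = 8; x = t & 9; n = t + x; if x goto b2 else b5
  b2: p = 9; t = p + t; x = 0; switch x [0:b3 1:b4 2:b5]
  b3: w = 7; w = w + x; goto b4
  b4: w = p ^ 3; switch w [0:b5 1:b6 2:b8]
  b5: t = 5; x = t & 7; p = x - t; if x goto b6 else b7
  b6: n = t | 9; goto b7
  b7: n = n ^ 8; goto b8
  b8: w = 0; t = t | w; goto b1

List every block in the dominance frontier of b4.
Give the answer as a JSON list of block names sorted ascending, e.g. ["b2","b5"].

idom tree: b1←b0 b2←b1 b3←b2 b4←b2 b5←b1 b6←b1 b7←b1 b8←b1
Join-block Dom:
  b1: preds {b0,b8}: {b0} ∩ {b0,b1,b8} = {b0}; idom=b0
  b4: preds {b2,b3}: {b0,b1,b2} ∩ {b0,b1,b2,b3} = {b0,b1,b2}; idom=b2
  b5: preds {b1,b2,b4}: {b0,b1} ∩ {b0,b1,b2} ∩ {b0,b1,b2,b4} = {b0,b1}; idom=b1
  b6: preds {b4,b5}: {b0,b1,b2,b4} ∩ {b0,b1,b5} = {b0,b1}; idom=b1
  b7: preds {b5,b6}: {b0,b1,b5} ∩ {b0,b1,b6} = {b0,b1}; idom=b1
  b8: preds {b4,b7}: {b0,b1,b2,b4} ∩ {b0,b1,b7} = {b0,b1}; idom=b1

DF walk-up:
  join b1 pred b0: · stop@b0
  join b1 pred b8: b8→b1 stop@b0
  join b4 pred b2: · stop@b2
  join b4 pred b3: b3 stop@b2
  join b5 pred b1: · stop@b1
  join b5 pred b2: b2 stop@b1
  join b5 pred b4: b4→b2 stop@b1
  join b6 pred b4: b4→b2 stop@b1
  join b6 pred b5: b5 stop@b1
  join b7 pred b5: b5 stop@b1
  join b7 pred b6: b6 stop@b1
  join b8 pred b4: b4→b2 stop@b1
  join b8 pred b7: b7 stop@b1
  DF(b0)=∅
  DF(b1)={b1}
  DF(b2)={b5,b6,b8}
  DF(b3)={b4}
  DF(b4)={b5,b6,b8}
  DF(b5)={b6,b7}
  DF(b6)={b7}
  DF(b7)={b8}
  DF(b8)={b1}

DF(b4) = ["b5", "b6", "b8"]

Answer: ["b5", "b6", "b8"]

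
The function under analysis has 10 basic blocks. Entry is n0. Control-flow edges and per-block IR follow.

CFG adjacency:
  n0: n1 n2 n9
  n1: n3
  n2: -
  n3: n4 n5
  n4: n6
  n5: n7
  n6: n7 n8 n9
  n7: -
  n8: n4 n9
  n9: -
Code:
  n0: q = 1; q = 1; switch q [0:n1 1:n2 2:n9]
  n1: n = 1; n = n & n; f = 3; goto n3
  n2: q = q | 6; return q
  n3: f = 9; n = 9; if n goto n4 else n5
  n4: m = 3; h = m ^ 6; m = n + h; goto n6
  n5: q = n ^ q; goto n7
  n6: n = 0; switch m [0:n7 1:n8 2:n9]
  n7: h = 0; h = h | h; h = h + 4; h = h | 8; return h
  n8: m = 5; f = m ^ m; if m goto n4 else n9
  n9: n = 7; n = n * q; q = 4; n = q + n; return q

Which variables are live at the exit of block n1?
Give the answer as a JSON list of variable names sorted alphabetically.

Answer: ["q"]

Derivation:
def/use:
  n0: {q} / ∅
  n1: {f,n} / ∅
  n2: {q} / {q}
  n3: {f,n} / ∅
  n4: {h,m} / {n}
  n5: {q} / {n,q}
  n6: {n} / {m}
  n7: {h} / ∅
  n8: {f,m} / ∅
  n9: {n,q} / {q}

Liveness:
  live n0: ∅→{q}
  live n1: {q}→{q}
  live n2: {q}→∅
  live n3: {q}→{n,q}
  live n4: {n,q}→{m,q}
  live n5: {n,q}→∅
  live n6: {m,q}→{n,q}
  live n7: ∅→∅
  live n8: {n,q}→{n,q}
  live n9: {q}→∅

live-out(n1) = ["q"]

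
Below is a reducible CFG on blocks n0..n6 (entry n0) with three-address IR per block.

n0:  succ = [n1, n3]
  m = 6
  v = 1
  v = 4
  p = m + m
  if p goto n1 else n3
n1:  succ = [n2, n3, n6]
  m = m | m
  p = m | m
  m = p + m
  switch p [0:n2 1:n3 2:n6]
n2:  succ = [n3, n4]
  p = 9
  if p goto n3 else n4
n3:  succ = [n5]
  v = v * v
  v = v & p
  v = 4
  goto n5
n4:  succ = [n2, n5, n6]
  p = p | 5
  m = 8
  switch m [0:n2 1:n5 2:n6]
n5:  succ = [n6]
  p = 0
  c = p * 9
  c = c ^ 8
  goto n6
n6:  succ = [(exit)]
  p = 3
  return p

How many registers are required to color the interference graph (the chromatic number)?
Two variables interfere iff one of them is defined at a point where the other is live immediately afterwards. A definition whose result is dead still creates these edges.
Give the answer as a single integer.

Answer: 3

Derivation:
Per-block:
  n0: {m,p,v} / ∅
  n1: {m,p} / {m}
  n2: {p} / ∅
  n3: {v} / {p,v}
  n4: {m,p} / {p}
  n5: {c,p} / ∅
  n6: {p} / ∅

Live sets:
  n0: in=∅ out={m,p,v}
  n1: in={m,v} out={p,v}
  n2: in={v} out={p,v}
  n3: in={p,v} out=∅
  n4: in={p,v} out={v}
  n5: in=∅ out=∅
  n6: in=∅ out=∅

Interference:
  c — ∅
  m — {p,v}
  p — {m,v}
  v — {m,p}

Chromatic number:
  {m,p,v} pairwise interfere (3-clique) ⇒ χ ≥ 3
  3-colouring: r0={c,m}  r1={p}  r2={v}
  χ = 3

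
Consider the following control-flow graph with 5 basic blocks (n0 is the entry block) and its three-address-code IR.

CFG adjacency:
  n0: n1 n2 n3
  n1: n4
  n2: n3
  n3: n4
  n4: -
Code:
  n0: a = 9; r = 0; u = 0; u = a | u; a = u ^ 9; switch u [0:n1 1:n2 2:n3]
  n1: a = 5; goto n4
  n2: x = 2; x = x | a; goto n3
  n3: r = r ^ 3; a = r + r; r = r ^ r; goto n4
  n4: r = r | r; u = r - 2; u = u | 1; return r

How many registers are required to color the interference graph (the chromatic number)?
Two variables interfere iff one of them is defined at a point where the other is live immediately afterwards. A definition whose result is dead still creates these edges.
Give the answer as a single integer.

Answer: 3

Derivation:
Block summaries:
  n0: {a,r,u} / ∅
  n1: {a} / ∅
  n2: {x} / {a}
  n3: {a,r} / {r}
  n4: {r,u} / {r}

Backward fixpoint:
  n0: in=∅ out={a,r}
  n1: in={r} out={r}
  n2: in={a,r} out={r}
  n3: in={r} out={r}
  n4: in={r} out=∅

Interfere edges:
  a — {r,u,x}
  r — {a,u,x}
  u — {a,r}
  x — {a,r}

Colouring:
  {a,r,u} pairwise interfere (3-clique) ⇒ χ ≥ 3
  assign a→c0 r→c1 u→c2 x→c2 — no edge inside a register ⇒ χ ≤ 3
  χ = 3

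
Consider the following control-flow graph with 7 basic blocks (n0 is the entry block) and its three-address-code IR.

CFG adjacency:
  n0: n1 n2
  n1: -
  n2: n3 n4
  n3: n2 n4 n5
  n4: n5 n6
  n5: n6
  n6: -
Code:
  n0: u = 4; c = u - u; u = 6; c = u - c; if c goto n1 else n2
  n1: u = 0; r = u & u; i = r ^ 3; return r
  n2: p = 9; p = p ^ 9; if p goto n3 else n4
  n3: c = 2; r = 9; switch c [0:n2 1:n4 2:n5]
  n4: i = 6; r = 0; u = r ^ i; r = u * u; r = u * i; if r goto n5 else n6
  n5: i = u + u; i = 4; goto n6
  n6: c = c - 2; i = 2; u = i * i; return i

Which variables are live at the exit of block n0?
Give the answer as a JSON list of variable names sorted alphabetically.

Per-block:
  n0: {c,u} / ∅
  n1: {i,r,u} / ∅
  n2: {p} / ∅
  n3: {c,r} / ∅
  n4: {i,r,u} / ∅
  n5: {i} / {u}
  n6: {c,i,u} / {c}

Live sets:
  n0: in=∅ out={c,u}
  n1: in=∅ out=∅
  n2: in={c,u} out={c,u}
  n3: in={u} out={c,u}
  n4: in={c} out={c,u}
  n5: in={c,u} out={c}
  n6: in={c} out=∅

live-out(n0) = ["c", "u"]

Answer: ["c", "u"]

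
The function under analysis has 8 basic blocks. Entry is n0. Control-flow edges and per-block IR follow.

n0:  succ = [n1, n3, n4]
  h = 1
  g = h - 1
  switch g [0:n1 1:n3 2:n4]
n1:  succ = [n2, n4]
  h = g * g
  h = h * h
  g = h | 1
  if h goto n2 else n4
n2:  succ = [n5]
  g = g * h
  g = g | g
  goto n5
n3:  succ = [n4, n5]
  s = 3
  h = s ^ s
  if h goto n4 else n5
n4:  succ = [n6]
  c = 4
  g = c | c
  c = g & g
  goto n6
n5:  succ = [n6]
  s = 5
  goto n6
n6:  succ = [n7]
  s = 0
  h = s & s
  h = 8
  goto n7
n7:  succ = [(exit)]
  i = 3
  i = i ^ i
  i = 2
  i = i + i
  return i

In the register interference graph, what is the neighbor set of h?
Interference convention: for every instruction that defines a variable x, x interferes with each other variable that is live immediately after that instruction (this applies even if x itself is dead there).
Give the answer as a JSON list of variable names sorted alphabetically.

Answer: ["g"]

Working:
Block summaries:
  n0: {g,h} / ∅
  n1: {g,h} / {g}
  n2: {g} / {g,h}
  n3: {h,s} / ∅
  n4: {c,g} / ∅
  n5: {s} / ∅
  n6: {h,s} / ∅
  n7: {i} / ∅

Liveness:
  n0 li=∅ lo={g}
  n1 li={g} lo={g,h}
  n2 li={g,h} lo=∅
  n3 li=∅ lo=∅
  n4 li=∅ lo=∅
  n5 li=∅ lo=∅
  n6 li=∅ lo=∅
  n7 li=∅ lo=∅

Conflict graph:
  c: ∅
  g: {h}
  h: {g}
  i: ∅
  s: ∅

N(h) = ["g"]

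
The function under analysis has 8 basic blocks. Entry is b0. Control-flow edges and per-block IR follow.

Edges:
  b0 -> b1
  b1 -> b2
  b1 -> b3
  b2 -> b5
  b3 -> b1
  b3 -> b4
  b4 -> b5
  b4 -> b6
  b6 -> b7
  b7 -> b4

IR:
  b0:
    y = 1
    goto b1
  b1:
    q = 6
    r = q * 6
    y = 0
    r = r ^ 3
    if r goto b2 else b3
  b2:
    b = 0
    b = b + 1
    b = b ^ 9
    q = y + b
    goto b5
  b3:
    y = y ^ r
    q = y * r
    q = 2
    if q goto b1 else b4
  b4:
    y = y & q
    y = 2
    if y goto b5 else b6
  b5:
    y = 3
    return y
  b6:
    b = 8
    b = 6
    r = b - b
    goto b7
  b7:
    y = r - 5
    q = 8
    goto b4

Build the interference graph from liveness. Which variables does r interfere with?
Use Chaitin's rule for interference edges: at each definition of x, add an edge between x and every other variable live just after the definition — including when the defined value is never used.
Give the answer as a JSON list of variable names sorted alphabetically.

Answer: ["y"]

Working:
def/use:
  b0: def={y} ue=∅
  b1: def={q,r,y} ue=∅
  b2: def={b,q} ue={y}
  b3: def={q,y} ue={r,y}
  b4: def={y} ue={q,y}
  b5: def={y} ue=∅
  b6: def={b,r} ue=∅
  b7: def={q,y} ue={r}

Live sets:
  b0: in=∅ out=∅
  b1: in=∅ out={r,y}
  b2: in={y} out=∅
  b3: in={r,y} out={q,y}
  b4: in={q,y} out=∅
  b5: in=∅ out=∅
  b6: in=∅ out={r}
  b7: in={r} out={q,y}

Interfere edges:
  b↔{y}
  q↔{y}
  r↔{y}
  y↔{b,q,r}

N(r) = ["y"]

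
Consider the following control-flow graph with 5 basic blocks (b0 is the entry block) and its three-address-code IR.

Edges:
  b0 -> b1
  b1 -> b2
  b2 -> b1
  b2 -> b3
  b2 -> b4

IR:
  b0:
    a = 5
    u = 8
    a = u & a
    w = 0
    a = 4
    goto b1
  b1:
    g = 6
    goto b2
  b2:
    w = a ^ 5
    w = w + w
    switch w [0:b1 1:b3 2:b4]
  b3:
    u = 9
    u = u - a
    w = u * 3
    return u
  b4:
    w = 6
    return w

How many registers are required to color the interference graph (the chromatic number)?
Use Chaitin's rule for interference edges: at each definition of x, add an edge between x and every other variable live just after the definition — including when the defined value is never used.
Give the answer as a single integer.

Answer: 3

Derivation:
Block summaries:
  b0: def={a,u,w} ue=∅
  b1: def={g} ue=∅
  b2: def={w} ue={a}
  b3: def={u,w} ue={a}
  b4: def={w} ue=∅

Liveness:
  b0: in=∅ out={a}
  b1: in={a} out={a}
  b2: in={a} out={a}
  b3: in={a} out=∅
  b4: in=∅ out=∅

Interference:
  a: {g,u,w}
  g: {a}
  u: {a,w}
  w: {a,u}

Colouring:
  lower bound: {a,u,w} mutually conflict ⇒ χ ≥ 3
  assign a→c0 g→c1 u→c1 w→c2 — no edge inside a register ⇒ χ ≤ 3
  χ = 3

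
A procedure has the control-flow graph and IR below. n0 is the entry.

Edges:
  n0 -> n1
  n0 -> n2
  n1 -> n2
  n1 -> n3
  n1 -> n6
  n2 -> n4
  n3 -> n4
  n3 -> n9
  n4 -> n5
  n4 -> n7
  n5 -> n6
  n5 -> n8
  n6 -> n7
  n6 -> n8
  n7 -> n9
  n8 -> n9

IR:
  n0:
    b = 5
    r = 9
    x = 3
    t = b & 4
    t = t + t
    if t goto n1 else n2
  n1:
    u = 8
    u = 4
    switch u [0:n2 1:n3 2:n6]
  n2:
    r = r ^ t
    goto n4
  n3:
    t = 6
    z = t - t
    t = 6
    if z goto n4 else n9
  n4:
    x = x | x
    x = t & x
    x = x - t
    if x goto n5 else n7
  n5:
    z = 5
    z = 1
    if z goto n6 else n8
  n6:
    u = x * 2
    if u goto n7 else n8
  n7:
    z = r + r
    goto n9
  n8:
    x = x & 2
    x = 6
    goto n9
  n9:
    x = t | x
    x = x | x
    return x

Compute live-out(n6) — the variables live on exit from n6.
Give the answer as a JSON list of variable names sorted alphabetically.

Answer: ["r", "t", "x"]

Working:
def/use:
  n0 def {b,r,t,x} use ∅
  n1 def {u} use ∅
  n2 def {r} use {r,t}
  n3 def {t,z} use ∅
  n4 def {x} use {t,x}
  n5 def {z} use ∅
  n6 def {u} use {x}
  n7 def {z} use {r}
  n8 def {x} use {x}
  n9 def {x} use {t,x}

Liveness:
  n0: in=∅ out={r,t,x}
  n1: in={r,t,x} out={r,t,x}
  n2: in={r,t,x} out={r,t,x}
  n3: in={r,x} out={r,t,x}
  n4: in={r,t,x} out={r,t,x}
  n5: in={r,t,x} out={r,t,x}
  n6: in={r,t,x} out={r,t,x}
  n7: in={r,t,x} out={t,x}
  n8: in={t,x} out={t,x}
  n9: in={t,x} out=∅

live-out(n6) = ["r", "t", "x"]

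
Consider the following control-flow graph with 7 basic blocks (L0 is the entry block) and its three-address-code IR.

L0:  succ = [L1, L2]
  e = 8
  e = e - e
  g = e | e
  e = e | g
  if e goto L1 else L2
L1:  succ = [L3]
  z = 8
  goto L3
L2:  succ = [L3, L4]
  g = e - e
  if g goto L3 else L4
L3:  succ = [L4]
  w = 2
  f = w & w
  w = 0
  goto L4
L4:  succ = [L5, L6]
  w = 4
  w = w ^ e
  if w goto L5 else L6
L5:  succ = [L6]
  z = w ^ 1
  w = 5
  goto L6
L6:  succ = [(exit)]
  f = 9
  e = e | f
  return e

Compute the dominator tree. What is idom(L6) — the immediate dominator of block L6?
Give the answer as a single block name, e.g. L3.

idom tree: L1←L0 L2←L0 L3←L0 L4←L0 L5←L4 L6←L4
Dom∩ at merges:
  L3: preds {L1,L2}: {L0,L1} ∩ {L0,L2} = {L0}; idom=L0
  L4: preds {L2,L3}: {L0,L2} ∩ {L0,L3} = {L0}; idom=L0
  L6: preds {L4,L5}: {L0,L4} ∩ {L0,L4,L5} = {L0,L4}; idom=L4

idom(L6) = L4

Answer: L4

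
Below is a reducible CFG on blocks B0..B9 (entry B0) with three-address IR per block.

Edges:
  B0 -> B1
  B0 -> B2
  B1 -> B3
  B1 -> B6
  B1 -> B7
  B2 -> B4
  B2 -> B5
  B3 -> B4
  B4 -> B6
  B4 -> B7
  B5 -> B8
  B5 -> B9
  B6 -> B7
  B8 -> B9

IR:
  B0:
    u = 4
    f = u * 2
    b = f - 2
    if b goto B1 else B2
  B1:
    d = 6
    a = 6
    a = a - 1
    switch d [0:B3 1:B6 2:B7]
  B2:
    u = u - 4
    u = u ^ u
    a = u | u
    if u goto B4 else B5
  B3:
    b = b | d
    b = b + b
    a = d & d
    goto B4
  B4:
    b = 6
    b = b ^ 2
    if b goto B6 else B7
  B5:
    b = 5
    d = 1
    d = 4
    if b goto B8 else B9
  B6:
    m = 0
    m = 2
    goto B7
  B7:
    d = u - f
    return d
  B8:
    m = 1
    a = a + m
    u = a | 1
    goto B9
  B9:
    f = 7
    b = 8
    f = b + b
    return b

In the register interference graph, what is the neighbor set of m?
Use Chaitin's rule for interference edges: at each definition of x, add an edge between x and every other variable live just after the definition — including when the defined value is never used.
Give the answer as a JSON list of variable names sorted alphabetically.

Answer: ["a", "f", "u"]

Working:
def/use:
  B0: def={b,f,u} ue=∅
  B1: def={a,d} ue=∅
  B2: def={a,u} ue={u}
  B3: def={a,b} ue={b,d}
  B4: def={b} ue=∅
  B5: def={b,d} ue=∅
  B6: def={m} ue=∅
  B7: def={d} ue={f,u}
  B8: def={a,m,u} ue={a}
  B9: def={b,f} ue=∅

Liveness:
  live B0: ∅→{b,f,u}
  live B1: {b,f,u}→{b,d,f,u}
  live B2: {f,u}→{a,f,u}
  live B3: {b,d,f,u}→{f,u}
  live B4: {f,u}→{f,u}
  live B5: {a}→{a}
  live B6: {f,u}→{f,u}
  live B7: {f,u}→∅
  live B8: {a}→∅
  live B9: ∅→∅

Interference:
  a — {b,d,f,m,u}
  b — {a,d,f,u}
  d — {a,b,f,u}
  f — {a,b,d,m,u}
  m — {a,f,u}
  u — {a,b,d,f,m}

N(m) = ["a", "f", "u"]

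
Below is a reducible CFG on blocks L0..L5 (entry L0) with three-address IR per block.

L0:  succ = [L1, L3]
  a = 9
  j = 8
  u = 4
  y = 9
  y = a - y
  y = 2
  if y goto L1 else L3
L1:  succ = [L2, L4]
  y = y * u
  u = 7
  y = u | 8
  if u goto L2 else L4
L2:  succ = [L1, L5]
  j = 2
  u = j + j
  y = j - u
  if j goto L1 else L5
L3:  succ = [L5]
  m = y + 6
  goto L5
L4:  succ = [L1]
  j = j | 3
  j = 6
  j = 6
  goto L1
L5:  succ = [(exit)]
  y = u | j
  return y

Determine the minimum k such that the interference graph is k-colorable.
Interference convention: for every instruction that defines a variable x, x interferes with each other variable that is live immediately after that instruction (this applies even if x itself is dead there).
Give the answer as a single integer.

Block summaries:
  L0: def={a,j,u,y} ue=∅
  L1: def={u,y} ue={u,y}
  L2: def={j,u,y} ue=∅
  L3: def={m} ue={y}
  L4: def={j} ue={j}
  L5: def={y} ue={j,u}

Live sets:
  L0: in=∅ out={j,u,y}
  L1: in={j,u,y} out={j,u,y}
  L2: in=∅ out={j,u,y}
  L3: in={j,u,y} out={j,u}
  L4: in={j,u,y} out={j,u,y}
  L5: in={j,u} out=∅

Interference:
  a↔{j,u,y}
  j↔{a,m,u,y}
  m↔{j,u}
  u↔{a,j,m,y}
  y↔{a,j,u}

Colouring:
  {a,j,u,y} pairwise interfere (4-clique) ⇒ χ ≥ 4
  4-colouring: c0={j}  c1={u}  c2={a,m}  c3={y}
  χ = 4

Answer: 4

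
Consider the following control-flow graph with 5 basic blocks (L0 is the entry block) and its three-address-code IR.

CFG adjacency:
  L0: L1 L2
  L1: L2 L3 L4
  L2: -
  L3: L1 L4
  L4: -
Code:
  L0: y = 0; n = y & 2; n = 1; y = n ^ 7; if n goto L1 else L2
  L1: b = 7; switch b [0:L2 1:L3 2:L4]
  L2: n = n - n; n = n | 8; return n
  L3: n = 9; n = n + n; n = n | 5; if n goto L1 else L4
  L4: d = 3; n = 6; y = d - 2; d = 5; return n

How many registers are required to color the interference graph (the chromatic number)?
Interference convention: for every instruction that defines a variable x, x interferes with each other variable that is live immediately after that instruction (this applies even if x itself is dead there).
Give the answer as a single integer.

Answer: 2

Analysis:
Per-block:
  L0 def {n,y} use ∅
  L1 def {b} use ∅
  L2 def {n} use {n}
  L3 def {n} use ∅
  L4 def {d,n,y} use ∅

Live sets:
  L0 li=∅ lo={n}
  L1 li={n} lo={n}
  L2 li={n} lo=∅
  L3 li=∅ lo={n}
  L4 li=∅ lo=∅

Interfere edges:
  b↔{n}
  d↔{n}
  n↔{b,d,y}
  y↔{n}

Colouring:
  lower bound: {b,n} mutually conflict ⇒ χ ≥ 2
  2-colouring: R0={n}  R1={b,d,y}
  χ = 2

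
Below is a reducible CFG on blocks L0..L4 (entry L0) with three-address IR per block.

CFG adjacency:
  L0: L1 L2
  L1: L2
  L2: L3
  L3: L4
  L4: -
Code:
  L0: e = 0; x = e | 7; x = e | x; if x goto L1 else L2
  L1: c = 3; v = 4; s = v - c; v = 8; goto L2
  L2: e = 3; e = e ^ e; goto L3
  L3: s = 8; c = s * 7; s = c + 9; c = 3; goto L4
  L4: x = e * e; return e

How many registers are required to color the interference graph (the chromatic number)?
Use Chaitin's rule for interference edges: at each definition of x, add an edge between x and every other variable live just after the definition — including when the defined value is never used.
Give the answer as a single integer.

def/use:
  L0 def {e,x} use ∅
  L1 def {c,s,v} use ∅
  L2 def {e} use ∅
  L3 def {c,s} use ∅
  L4 def {x} use {e}

Backward fixpoint:
  L0 li=∅ lo=∅
  L1 li=∅ lo=∅
  L2 li=∅ lo={e}
  L3 li={e} lo={e}
  L4 li={e} lo=∅

Conflict graph:
  c — {e,v}
  e — {c,s,x}
  s — {e}
  v — {c}
  x — {e}

Registers:
  {c,e} pairwise interfere (2-clique) ⇒ χ ≥ 2
  2-colouring: c0={e,v}  c1={c,s,x}
  χ = 2

Answer: 2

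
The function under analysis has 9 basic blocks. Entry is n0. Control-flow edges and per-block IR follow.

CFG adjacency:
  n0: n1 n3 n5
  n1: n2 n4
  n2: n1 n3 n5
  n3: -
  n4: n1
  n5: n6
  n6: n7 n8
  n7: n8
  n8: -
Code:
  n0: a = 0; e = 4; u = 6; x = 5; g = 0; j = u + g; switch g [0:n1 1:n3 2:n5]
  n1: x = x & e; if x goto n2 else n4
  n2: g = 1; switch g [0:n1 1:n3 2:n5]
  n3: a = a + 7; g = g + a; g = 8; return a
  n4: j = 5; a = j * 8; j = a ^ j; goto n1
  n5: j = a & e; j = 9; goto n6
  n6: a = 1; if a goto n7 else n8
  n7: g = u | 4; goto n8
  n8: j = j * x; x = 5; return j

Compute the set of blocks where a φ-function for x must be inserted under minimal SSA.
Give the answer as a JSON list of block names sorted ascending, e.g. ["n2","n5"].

Answer: ["n1", "n3", "n5"]

Working:
idom tree: n1←n0 n2←n1 n3←n0 n4←n1 n5←n0 n6←n5 n7←n6 n8←n6
Dom∩ at merges:
  n1: preds {n0,n2,n4}: {n0} ∩ {n0,n1,n2} ∩ {n0,n1,n4} = {n0}; idom=n0
  n3: preds {n0,n2}: {n0} ∩ {n0,n1,n2} = {n0}; idom=n0
  n5: preds {n0,n2}: {n0} ∩ {n0,n1,n2} = {n0}; idom=n0
  n8: preds {n6,n7}: {n0,n5,n6} ∩ {n0,n5,n6,n7} = {n0,n5,n6}; idom=n6

DF walk-up:
  join n1 pred n0: · stop@n0
  join n1 pred n2: n2→n1 stop@n0
  join n1 pred n4: n4→n1 stop@n0
  join n3 pred n0: · stop@n0
  join n3 pred n2: n2→n1 stop@n0
  join n5 pred n0: · stop@n0
  join n5 pred n2: n2→n1 stop@n0
  join n8 pred n6: · stop@n6
  join n8 pred n7: n7 stop@n6
  n0: DF=∅
  n1: DF={n1,n3,n5}
  n2: DF={n1,n3,n5}
  n3: DF=∅
  n4: DF={n1}
  n5: DF=∅
  n6: DF=∅
  n7: DF={n8}
  n8: DF=∅

φ for x: defs {n0,n1,n8}
  DF⁺ = {n1,n3,n5}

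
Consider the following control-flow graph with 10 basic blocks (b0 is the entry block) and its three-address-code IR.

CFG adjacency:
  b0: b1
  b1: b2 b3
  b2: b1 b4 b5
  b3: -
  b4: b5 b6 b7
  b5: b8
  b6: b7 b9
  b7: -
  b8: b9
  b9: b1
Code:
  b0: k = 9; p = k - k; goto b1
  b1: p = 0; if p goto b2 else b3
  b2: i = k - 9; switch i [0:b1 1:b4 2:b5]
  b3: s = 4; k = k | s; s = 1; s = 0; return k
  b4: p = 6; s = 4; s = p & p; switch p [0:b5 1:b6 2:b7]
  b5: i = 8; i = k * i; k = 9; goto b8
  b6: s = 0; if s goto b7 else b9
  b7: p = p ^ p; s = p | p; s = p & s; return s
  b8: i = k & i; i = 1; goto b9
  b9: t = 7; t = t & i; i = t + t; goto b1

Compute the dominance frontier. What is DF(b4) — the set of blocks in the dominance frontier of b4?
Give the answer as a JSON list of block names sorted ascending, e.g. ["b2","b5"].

idom tree: b1←b0 b2←b1 b3←b1 b4←b2 b5←b2 b6←b4 b7←b4 b8←b5 b9←b2
Join-block Dom:
  b1: preds {b0,b2,b9}: {b0} ∩ {b0,b1,b2} ∩ {b0,b1,b2,b9} = {b0}; idom=b0
  b5: preds {b2,b4}: {b0,b1,b2} ∩ {b0,b1,b2,b4} = {b0,b1,b2}; idom=b2
  b7: preds {b4,b6}: {b0,b1,b2,b4} ∩ {b0,b1,b2,b4,b6} = {b0,b1,b2,b4}; idom=b4
  b9: preds {b6,b8}: {b0,b1,b2,b4,b6} ∩ {b0,b1,b2,b5,b8} = {b0,b1,b2}; idom=b2

Frontier:
  b1←b0: walk · to b0
  b1←b2: walk b2→b1 to b0
  b1←b9: walk b9→b2→b1 to b0
  b5←b2: walk · to b2
  b5←b4: walk b4 to b2
  b7←b4: walk · to b4
  b7←b6: walk b6 to b4
  b9←b6: walk b6→b4 to b2
  b9←b8: walk b8→b5 to b2
  DF(b0)=∅
  DF(b1)={b1}
  DF(b2)={b1}
  DF(b3)=∅
  DF(b4)={b5,b9}
  DF(b5)={b9}
  DF(b6)={b7,b9}
  DF(b7)=∅
  DF(b8)={b9}
  DF(b9)={b1}

DF(b4) = ["b5", "b9"]

Answer: ["b5", "b9"]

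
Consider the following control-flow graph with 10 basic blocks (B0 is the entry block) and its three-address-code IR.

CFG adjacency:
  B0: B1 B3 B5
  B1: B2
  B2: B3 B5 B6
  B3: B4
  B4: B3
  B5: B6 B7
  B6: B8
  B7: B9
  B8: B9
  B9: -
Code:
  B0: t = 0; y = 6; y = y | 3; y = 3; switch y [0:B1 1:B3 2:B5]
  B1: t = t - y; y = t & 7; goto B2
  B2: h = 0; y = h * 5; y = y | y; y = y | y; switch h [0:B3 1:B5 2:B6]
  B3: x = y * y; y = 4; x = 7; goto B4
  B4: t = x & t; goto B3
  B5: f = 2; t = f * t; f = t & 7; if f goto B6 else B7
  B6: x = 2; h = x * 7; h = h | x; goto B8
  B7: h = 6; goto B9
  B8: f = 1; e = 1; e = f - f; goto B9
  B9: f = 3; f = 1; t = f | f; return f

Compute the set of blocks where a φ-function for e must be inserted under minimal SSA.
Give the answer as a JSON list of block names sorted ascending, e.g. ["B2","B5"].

idom tree: B1←B0 B2←B1 B3←B0 B4←B3 B5←B0 B6←B0 B7←B5 B8←B6 B9←B0
Join-block Dom:
  B3: preds {B0,B2,B4}: {B0} ∩ {B0,B1,B2} ∩ {B0,B3,B4} = {B0}; idom=B0
  B5: preds {B0,B2}: {B0} ∩ {B0,B1,B2} = {B0}; idom=B0
  B6: preds {B2,B5}: {B0,B1,B2} ∩ {B0,B5} = {B0}; idom=B0
  B9: preds {B7,B8}: {B0,B5,B7} ∩ {B0,B6,B8} = {B0}; idom=B0

DF derivation:
  join B3 pred B0: · stop@B0
  join B3 pred B2: B2→B1 stop@B0
  join B3 pred B4: B4→B3 stop@B0
  join B5 pred B0: · stop@B0
  join B5 pred B2: B2→B1 stop@B0
  join B6 pred B2: B2→B1 stop@B0
  join B6 pred B5: B5 stop@B0
  join B9 pred B7: B7→B5 stop@B0
  join B9 pred B8: B8→B6 stop@B0
  DF(B0)=∅
  DF(B1)={B3,B5,B6}
  DF(B2)={B3,B5,B6}
  DF(B3)={B3}
  DF(B4)={B3}
  DF(B5)={B6,B9}
  DF(B6)={B9}
  DF(B7)={B9}
  DF(B8)={B9}
  DF(B9)=∅

φ for e: defs {B8}
  DF⁺ = {B9}

Answer: ["B9"]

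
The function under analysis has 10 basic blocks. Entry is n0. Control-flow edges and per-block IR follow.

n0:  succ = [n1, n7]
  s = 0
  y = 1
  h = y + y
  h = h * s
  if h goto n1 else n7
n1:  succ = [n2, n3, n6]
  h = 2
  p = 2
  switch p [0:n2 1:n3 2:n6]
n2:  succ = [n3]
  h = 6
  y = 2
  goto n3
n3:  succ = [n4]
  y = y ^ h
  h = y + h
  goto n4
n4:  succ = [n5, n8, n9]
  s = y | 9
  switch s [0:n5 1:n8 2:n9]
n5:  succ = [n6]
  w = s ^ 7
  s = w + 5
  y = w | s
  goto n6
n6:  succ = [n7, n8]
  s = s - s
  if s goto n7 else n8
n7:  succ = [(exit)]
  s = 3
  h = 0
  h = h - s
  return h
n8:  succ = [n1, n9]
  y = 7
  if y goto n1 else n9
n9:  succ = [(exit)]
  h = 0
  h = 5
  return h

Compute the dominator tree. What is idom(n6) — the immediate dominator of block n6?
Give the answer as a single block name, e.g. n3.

Answer: n1

Analysis:
idom tree: n1←n0 n2←n1 n3←n1 n4←n3 n5←n4 n6←n1 n7←n0 n8←n1 n9←n1
Join-block Dom:
  n1: preds {n0,n8}: {n0} ∩ {n0,n1,n8} = {n0}; idom=n0
  n3: preds {n1,n2}: {n0,n1} ∩ {n0,n1,n2} = {n0,n1}; idom=n1
  n6: preds {n1,n5}: {n0,n1} ∩ {n0,n1,n3,n4,n5} = {n0,n1}; idom=n1
  n7: preds {n0,n6}: {n0} ∩ {n0,n1,n6} = {n0}; idom=n0
  n8: preds {n4,n6}: {n0,n1,n3,n4} ∩ {n0,n1,n6} = {n0,n1}; idom=n1
  n9: preds {n4,n8}: {n0,n1,n3,n4} ∩ {n0,n1,n8} = {n0,n1}; idom=n1

idom(n6) = n1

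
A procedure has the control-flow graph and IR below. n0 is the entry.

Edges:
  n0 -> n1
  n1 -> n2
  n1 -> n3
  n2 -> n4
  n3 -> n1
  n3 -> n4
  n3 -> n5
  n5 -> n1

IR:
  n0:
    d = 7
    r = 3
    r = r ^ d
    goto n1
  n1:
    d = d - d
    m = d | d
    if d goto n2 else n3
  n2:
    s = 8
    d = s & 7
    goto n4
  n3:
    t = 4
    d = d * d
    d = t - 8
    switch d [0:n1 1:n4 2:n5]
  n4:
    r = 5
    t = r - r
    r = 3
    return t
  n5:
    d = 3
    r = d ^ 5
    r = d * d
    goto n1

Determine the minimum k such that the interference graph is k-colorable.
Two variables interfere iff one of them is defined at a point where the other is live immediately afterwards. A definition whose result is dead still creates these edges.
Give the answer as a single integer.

Per-block:
  n0: {d,r} / ∅
  n1: {d,m} / {d}
  n2: {d,s} / ∅
  n3: {d,t} / {d}
  n4: {r,t} / ∅
  n5: {d,r} / ∅

Live sets:
  n0: in=∅ out={d}
  n1: in={d} out={d}
  n2: in=∅ out=∅
  n3: in={d} out={d}
  n4: in=∅ out=∅
  n5: in=∅ out={d}

Interfere edges:
  d: {m,r,t}
  m: {d}
  r: {d,t}
  s: ∅
  t: {d,r}

Colouring:
  lower bound: {d,r,t} mutually conflict ⇒ χ ≥ 3
  3-colouring: r0={d,s}  r1={m,r}  r2={t}
  χ = 3

Answer: 3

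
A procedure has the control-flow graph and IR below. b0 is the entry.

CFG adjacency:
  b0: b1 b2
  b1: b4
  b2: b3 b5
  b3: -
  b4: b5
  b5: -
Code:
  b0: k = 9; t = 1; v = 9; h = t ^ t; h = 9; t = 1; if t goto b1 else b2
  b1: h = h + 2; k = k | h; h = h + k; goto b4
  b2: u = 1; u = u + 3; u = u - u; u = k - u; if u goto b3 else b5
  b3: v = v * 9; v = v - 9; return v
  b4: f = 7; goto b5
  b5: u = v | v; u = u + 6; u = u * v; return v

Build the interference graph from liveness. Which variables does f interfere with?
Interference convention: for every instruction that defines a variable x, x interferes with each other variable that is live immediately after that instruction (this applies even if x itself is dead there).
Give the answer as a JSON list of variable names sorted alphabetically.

Answer: ["v"]

Derivation:
Block summaries:
  b0: {h,k,t,v} / ∅
  b1: {h,k} / {h,k}
  b2: {u} / {k}
  b3: {v} / {v}
  b4: {f} / ∅
  b5: {u} / {v}

Liveness:
  b0 li=∅ lo={h,k,v}
  b1 li={h,k,v} lo={v}
  b2 li={k,v} lo={v}
  b3 li={v} lo=∅
  b4 li={v} lo={v}
  b5 li={v} lo=∅

Conflict graph:
  f — {v}
  h — {k,t,v}
  k — {h,t,u,v}
  t — {h,k,v}
  u — {k,v}
  v — {f,h,k,t,u}

N(f) = ["v"]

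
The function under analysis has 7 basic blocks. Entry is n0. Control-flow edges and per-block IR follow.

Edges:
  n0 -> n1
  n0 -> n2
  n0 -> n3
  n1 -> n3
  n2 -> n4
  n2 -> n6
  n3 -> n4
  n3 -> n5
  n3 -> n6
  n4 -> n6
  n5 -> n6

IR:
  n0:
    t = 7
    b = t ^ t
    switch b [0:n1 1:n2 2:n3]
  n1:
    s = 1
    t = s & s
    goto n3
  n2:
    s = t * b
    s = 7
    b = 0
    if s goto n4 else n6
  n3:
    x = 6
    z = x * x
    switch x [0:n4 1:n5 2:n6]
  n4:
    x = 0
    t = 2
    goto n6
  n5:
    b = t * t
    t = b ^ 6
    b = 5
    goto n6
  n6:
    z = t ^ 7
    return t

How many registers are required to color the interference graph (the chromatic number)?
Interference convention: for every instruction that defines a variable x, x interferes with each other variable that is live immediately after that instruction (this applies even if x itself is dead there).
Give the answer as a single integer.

Answer: 3

Analysis:
def/use:
  n0: {b,t} / ∅
  n1: {s,t} / ∅
  n2: {b,s} / {b,t}
  n3: {x,z} / ∅
  n4: {t,x} / ∅
  n5: {b,t} / {t}
  n6: {z} / {t}

Backward fixpoint:
  n0 li=∅ lo={b,t}
  n1 li=∅ lo={t}
  n2 li={b,t} lo={t}
  n3 li={t} lo={t}
  n4 li=∅ lo={t}
  n5 li={t} lo={t}
  n6 li={t} lo=∅

Interfere edges:
  b↔{s,t}
  s↔{b,t}
  t↔{b,s,x,z}
  x↔{t,z}
  z↔{t,x}

Chromatic number:
  lower bound: {b,s,t} mutually conflict ⇒ χ ≥ 3
  assign b→r1 s→r2 t→r0 x→r1 z→r2 — no edge inside a register ⇒ χ ≤ 3
  χ = 3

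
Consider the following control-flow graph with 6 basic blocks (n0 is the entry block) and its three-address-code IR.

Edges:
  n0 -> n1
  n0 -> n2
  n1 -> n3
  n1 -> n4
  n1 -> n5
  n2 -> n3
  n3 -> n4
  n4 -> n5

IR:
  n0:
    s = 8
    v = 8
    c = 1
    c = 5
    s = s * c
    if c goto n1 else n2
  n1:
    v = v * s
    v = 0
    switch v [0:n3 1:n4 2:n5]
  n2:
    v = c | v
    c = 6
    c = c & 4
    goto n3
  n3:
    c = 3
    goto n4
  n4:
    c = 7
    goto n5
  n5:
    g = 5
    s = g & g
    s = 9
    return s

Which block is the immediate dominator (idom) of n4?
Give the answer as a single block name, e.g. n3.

Answer: n0

Derivation:
idom tree: n1←n0 n2←n0 n3←n0 n4←n0 n5←n0
Dom at joins:
  n3: preds {n1,n2}: {n0,n1} ∩ {n0,n2} = {n0}; idom=n0
  n4: preds {n1,n3}: {n0,n1} ∩ {n0,n3} = {n0}; idom=n0
  n5: preds {n1,n4}: {n0,n1} ∩ {n0,n4} = {n0}; idom=n0

idom(n4) = n0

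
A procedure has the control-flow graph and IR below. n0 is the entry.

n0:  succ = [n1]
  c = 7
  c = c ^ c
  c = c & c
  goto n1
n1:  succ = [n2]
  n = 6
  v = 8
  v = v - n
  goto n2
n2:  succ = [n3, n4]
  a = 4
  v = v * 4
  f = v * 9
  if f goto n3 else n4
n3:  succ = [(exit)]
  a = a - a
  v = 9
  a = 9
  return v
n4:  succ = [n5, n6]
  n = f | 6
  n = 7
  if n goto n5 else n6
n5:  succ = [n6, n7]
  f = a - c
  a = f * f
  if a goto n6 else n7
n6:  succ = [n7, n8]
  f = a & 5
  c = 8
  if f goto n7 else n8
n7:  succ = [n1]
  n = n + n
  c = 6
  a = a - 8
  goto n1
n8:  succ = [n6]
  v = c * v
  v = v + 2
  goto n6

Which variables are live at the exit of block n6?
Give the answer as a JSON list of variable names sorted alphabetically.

Block summaries:
  n0: def={c} ue=∅
  n1: def={n,v} ue=∅
  n2: def={a,f,v} ue={v}
  n3: def={a,v} ue={a}
  n4: def={n} ue={f}
  n5: def={a,f} ue={a,c}
  n6: def={c,f} ue={a}
  n7: def={a,c,n} ue={a,n}
  n8: def={v} ue={c,v}

Liveness:
  n0: in=∅ out={c}
  n1: in={c} out={c,v}
  n2: in={c,v} out={a,c,f,v}
  n3: in={a} out=∅
  n4: in={a,c,f,v} out={a,c,n,v}
  n5: in={a,c,n,v} out={a,n,v}
  n6: in={a,n,v} out={a,c,n,v}
  n7: in={a,n} out={c}
  n8: in={a,c,n,v} out={a,n,v}

live-out(n6) = ["a", "c", "n", "v"]

Answer: ["a", "c", "n", "v"]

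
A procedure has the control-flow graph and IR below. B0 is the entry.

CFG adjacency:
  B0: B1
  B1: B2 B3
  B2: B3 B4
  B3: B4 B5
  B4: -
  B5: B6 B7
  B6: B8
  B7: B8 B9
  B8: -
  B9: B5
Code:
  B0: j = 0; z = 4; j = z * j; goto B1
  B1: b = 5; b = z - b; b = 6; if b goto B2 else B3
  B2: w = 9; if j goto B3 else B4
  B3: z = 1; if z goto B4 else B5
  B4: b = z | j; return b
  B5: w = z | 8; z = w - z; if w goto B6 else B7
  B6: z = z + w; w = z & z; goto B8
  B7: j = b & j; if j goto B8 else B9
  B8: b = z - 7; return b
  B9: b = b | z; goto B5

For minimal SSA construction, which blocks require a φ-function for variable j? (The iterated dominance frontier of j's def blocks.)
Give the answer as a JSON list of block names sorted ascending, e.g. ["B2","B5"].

Answer: ["B5", "B8"]

Derivation:
idom tree: B1←B0 B2←B1 B3←B1 B4←B1 B5←B3 B6←B5 B7←B5 B8←B5 B9←B7
Dom at joins:
  B3: preds {B1,B2}: {B0,B1} ∩ {B0,B1,B2} = {B0,B1}; idom=B1
  B4: preds {B2,B3}: {B0,B1,B2} ∩ {B0,B1,B3} = {B0,B1}; idom=B1
  B5: preds {B3,B9}: {B0,B1,B3} ∩ {B0,B1,B3,B5,B7,B9} = {B0,B1,B3}; idom=B3
  B8: preds {B6,B7}: {B0,B1,B3,B5,B6} ∩ {B0,B1,B3,B5,B7} = {B0,B1,B3,B5}; idom=B5

DF walk-up:
  B3←B1: walk · to B1
  B3←B2: walk B2 to B1
  B4←B2: walk B2 to B1
  B4←B3: walk B3 to B1
  B5←B3: walk · to B3
  B5←B9: walk B9→B7→B5 to B3
  B8←B6: walk B6 to B5
  B8←B7: walk B7 to B5
  B0: DF=∅
  B1: DF=∅
  B2: DF={B3,B4}
  B3: DF={B4}
  B4: DF=∅
  B5: DF={B5}
  B6: DF={B8}
  B7: DF={B5,B8}
  B8: DF=∅
  B9: DF={B5}

φ for j: defs {B0,B7}
  DF⁺ = {B5,B8}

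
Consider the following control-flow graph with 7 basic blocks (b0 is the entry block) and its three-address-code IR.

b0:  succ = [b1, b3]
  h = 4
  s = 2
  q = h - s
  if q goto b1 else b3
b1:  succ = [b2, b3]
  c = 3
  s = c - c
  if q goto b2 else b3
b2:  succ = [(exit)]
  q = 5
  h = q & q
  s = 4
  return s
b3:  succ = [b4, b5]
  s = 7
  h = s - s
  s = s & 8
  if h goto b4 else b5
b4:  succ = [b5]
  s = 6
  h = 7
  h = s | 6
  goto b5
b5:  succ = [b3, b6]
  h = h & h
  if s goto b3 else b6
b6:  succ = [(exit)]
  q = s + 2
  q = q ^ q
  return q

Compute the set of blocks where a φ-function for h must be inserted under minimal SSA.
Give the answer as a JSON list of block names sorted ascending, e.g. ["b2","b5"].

Answer: ["b3", "b5"]

Analysis:
idom tree: b1←b0 b2←b1 b3←b0 b4←b3 b5←b3 b6←b5
Join-block Dom:
  b3: preds {b0,b1,b5}: {b0} ∩ {b0,b1} ∩ {b0,b3,b5} = {b0}; idom=b0
  b5: preds {b3,b4}: {b0,b3} ∩ {b0,b3,b4} = {b0,b3}; idom=b3

Frontier:
  b3←b0: walk · to b0
  b3←b1: walk b1 to b0
  b3←b5: walk b5→b3 to b0
  b5←b3: walk · to b3
  b5←b4: walk b4 to b3
  b0: DF=∅
  b1: DF={b3}
  b2: DF=∅
  b3: DF={b3}
  b4: DF={b5}
  b5: DF={b3}
  b6: DF=∅

φ for h: defs {b0,b2,b3,b4,b5}
  DF⁺ = {b3,b5}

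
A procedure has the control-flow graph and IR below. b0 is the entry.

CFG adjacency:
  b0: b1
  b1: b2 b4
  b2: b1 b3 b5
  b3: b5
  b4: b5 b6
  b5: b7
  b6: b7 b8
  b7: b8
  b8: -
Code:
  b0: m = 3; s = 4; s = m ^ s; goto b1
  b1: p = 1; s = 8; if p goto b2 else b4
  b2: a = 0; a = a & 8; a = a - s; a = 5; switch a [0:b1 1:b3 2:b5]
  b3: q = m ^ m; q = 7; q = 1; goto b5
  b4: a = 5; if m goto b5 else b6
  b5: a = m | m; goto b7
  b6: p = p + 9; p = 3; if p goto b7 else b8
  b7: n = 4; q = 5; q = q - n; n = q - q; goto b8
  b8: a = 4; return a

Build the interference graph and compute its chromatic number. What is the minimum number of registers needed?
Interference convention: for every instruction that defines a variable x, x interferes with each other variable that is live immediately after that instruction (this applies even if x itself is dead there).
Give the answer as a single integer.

Answer: 4

Analysis:
Per-block:
  b0: {m,s} / ∅
  b1: {p,s} / ∅
  b2: {a} / {s}
  b3: {q} / {m}
  b4: {a} / {m}
  b5: {a} / {m}
  b6: {p} / {p}
  b7: {n,q} / ∅
  b8: {a} / ∅

Backward fixpoint:
  b0 li=∅ lo={m}
  b1 li={m} lo={m,p,s}
  b2 li={m,s} lo={m}
  b3 li={m} lo={m}
  b4 li={m,p} lo={m,p}
  b5 li={m} lo=∅
  b6 li={p} lo=∅
  b7 li=∅ lo=∅
  b8 li=∅ lo=∅

Interference:
  a↔{m,p,s}
  m↔{a,p,q,s}
  n↔{q}
  p↔{a,m,s}
  q↔{m,n}
  s↔{a,m,p}

Chromatic number:
  clique {a,m,p,s} ⇒ need ≥ 4
  4-colouring: R0={m,n}  R1={a,q}  R2={p}  R3={s}
  χ = 4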